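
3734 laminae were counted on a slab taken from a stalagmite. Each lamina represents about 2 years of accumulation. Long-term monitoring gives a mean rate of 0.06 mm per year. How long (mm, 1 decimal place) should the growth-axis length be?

448.1 mm

3734 laminae at 2 years each span 3734 × 2 = 7468 years.
Predicted length = 0.06 mm/year × 7468 years = 448.1 mm.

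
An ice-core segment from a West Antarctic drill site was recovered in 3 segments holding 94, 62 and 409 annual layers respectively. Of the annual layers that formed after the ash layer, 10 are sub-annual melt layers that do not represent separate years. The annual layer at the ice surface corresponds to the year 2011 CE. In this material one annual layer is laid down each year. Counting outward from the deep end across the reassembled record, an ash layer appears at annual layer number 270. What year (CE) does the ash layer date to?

1726 CE

Total annual layers = 94 + 62 + 409 = 565.
The ash layer sits at annual layer 270 from the deep end, so 565 − 270 = 295 annual layers formed after it.
295 − 10 false = 285 true annual layers after the ash layer.
Counting back 285 years from 2011 CE places the ash layer in 2011 − 285 = 1726 CE.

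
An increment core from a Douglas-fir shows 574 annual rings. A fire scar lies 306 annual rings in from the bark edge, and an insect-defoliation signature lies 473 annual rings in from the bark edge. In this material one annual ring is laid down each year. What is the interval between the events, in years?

167 years

473 − 306 = 167 annual rings lie between the two events.
One annual ring per year makes the interval 167 years.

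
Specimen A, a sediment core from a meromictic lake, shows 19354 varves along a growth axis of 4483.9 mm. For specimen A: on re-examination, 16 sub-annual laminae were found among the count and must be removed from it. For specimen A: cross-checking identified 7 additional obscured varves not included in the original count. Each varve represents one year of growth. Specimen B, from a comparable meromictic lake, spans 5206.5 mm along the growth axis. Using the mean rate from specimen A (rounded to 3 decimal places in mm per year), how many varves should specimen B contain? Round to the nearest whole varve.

22442 varves

Specimen A: after corrections the count is 19354 − 16 + 7 = 19345 varves.
A: 4483.9 mm over 19345 years gives 4483.9 / 19345 ≈ 0.232 mm/yr.
For B, 5206.5 / 0.232 = 22441.81 years ≈ 22442 varves.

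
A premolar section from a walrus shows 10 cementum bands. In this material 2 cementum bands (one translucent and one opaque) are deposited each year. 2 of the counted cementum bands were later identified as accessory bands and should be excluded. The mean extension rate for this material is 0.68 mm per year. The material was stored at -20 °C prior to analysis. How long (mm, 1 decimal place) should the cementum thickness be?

2.7 mm

Adjusted count: 10 − 2 = 8 cementum bands.
With 2 cementum bands per year, 8 / 2 = 4 years.
4 years at 0.68 mm/year gives 0.68 × 4 = 2.7 mm.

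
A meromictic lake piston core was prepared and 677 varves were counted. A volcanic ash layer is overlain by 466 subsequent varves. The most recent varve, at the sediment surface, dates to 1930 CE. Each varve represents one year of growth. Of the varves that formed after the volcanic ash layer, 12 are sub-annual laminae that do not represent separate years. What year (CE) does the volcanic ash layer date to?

466 varves post-date the volcanic ash layer.
Removing the 12 false varves leaves 466 − 12 = 454 true varves beyond the volcanic ash layer.
1930 − 454 = 1476 CE.

1476 CE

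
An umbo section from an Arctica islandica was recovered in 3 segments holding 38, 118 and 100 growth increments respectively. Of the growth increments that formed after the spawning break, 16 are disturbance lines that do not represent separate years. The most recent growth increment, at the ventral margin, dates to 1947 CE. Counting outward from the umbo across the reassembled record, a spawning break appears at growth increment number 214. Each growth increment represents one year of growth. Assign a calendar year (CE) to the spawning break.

Total growth increments = 38 + 118 + 100 = 256.
Between growth increment 214 and the ventral margin there are 256 − 214 = 42 growth increments.
42 − 16 false = 26 true growth increments after the spawning break.
Counting back 26 years from 1947 CE places the spawning break in 1947 − 26 = 1921 CE.

1921 CE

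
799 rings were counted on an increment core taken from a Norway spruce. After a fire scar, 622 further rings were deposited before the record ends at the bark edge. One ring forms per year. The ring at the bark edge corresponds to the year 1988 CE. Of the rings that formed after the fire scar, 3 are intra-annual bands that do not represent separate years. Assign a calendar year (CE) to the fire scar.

There are 622 rings younger than the fire scar.
Removing the 3 false rings leaves 622 − 3 = 619 true rings beyond the fire scar.
The ring at the bark edge is 1988 CE, so the fire scar dates to 1988 − 619 = 1369 CE.

1369 CE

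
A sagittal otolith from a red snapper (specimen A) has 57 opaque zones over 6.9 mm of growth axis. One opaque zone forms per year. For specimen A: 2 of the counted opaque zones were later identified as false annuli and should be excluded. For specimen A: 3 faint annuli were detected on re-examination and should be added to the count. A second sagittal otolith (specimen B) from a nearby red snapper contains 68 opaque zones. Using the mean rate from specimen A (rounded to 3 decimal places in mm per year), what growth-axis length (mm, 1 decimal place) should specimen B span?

Specimen A: after corrections the count is 57 − 2 + 3 = 58 opaque zones.
A: Mean rate = 6.9 mm / 58 years ≈ 0.119 mm per year.
Length of B = 0.119 × 68 = 8.1 mm.

8.1 mm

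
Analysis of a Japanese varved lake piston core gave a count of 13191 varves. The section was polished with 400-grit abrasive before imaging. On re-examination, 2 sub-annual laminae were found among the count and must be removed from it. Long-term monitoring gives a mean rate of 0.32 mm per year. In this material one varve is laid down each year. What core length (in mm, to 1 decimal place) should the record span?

4220.5 mm

Adjusted count: 13191 − 2 = 13189 varves.
13189 years at 0.32 mm/year gives 0.32 × 13189 = 4220.5 mm.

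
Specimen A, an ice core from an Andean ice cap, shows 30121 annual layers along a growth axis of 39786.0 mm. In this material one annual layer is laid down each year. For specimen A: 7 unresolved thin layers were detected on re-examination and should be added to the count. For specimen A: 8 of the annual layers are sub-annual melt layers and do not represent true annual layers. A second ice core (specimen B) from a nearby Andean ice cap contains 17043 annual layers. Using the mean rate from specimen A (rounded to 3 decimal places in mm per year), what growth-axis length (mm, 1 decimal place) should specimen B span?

Specimen A: correcting the raw count gives 30121 − 8 + 7 = 30120 true annual layers.
A: Extension rate ≈ 39786.0 / 30120 = 1.321 mm per year.
Length of B = 1.321 × 17043 = 22513.8 mm.

22513.8 mm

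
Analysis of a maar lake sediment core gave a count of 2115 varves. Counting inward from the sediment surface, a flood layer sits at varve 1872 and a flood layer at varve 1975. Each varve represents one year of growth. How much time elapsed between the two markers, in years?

1975 − 1872 = 103 varves lie between the two events.
That is 103 years at one varve per year.

103 years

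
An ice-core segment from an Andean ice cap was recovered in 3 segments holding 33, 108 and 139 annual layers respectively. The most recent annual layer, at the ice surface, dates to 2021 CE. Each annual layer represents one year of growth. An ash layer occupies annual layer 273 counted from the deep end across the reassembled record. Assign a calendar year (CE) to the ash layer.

Total annual layers = 33 + 108 + 139 = 280.
280 − 273 = 7 annual layers lie beyond the ash layer toward the ice surface.
Counting back 7 years from 2021 CE places the ash layer in 2021 − 7 = 2014 CE.

2014 CE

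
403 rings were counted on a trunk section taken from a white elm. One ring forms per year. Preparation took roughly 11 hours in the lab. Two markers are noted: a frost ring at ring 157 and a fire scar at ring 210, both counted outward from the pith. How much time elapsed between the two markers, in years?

53 years

The two markers are separated by 210 − 157 = 53 rings.
One ring per year makes the interval 53 years.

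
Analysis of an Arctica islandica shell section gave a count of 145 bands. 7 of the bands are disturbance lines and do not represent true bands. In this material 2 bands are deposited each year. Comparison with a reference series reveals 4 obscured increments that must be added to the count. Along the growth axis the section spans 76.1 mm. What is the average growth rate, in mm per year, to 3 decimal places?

1.072 mm per year

Adjusted count: 145 − 7 + 4 = 142 bands.
142 bands at 2 per year is 142 / 2 = 71 years.
Extension rate ≈ 76.1 / 71 = 1.072 mm per year.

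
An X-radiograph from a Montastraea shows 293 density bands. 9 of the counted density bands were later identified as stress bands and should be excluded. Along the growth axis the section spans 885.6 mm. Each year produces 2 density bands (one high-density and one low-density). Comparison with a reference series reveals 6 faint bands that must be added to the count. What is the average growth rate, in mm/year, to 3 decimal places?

6.108 mm/year

After corrections the count is 293 − 9 + 6 = 290 density bands.
Dividing by 2 density bands per year: 290 / 2 = 145 years.
Mean rate = 885.6 mm / 145 years ≈ 6.108 mm/year.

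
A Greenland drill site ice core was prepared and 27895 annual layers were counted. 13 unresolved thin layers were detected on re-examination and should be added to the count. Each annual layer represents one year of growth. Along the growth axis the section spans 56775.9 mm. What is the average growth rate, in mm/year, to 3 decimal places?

2.034 mm/year

Adjusted count: 27895 + 13 = 27908 annual layers.
56775.9 mm over 27908 years gives 56775.9 / 27908 ≈ 2.034 mm/year.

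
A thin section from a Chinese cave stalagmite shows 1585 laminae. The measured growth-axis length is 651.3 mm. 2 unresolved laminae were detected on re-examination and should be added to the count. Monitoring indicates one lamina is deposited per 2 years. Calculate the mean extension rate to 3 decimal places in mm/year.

After corrections the count is 1585 + 2 = 1587 laminae.
At 2 years per lamina, 1587 × 2 = 3174 years.
Extension rate ≈ 651.3 / 3174 = 0.205 mm/year.

0.205 mm/year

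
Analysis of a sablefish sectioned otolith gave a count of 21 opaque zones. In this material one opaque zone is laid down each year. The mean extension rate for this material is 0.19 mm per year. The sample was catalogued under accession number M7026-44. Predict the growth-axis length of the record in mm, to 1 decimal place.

4.0 mm

21 years of growth are recorded.
Length ≈ 0.19 × 21 = 4.0 mm.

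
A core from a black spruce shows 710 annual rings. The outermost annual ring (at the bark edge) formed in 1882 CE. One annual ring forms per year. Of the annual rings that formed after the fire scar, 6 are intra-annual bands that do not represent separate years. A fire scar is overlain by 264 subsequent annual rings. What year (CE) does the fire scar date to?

1624 CE

There are 264 annual rings younger than the fire scar.
Excluding 6 false annual rings: 264 − 6 = 258.
Counting back 258 years from 1882 CE places the fire scar in 1882 − 258 = 1624 CE.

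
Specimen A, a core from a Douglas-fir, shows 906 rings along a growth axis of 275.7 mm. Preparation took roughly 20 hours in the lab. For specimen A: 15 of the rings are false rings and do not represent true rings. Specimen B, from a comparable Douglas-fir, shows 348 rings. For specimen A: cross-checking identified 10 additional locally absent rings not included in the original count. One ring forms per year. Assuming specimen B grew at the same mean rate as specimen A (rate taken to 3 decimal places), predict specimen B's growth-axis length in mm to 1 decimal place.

Specimen A: true ring count = 906 − 15 + 10 = 901.
A: 275.7 mm over 901 years gives 275.7 / 901 ≈ 0.306 mm/yr.
Length of B = 0.306 × 348 = 106.5 mm.

106.5 mm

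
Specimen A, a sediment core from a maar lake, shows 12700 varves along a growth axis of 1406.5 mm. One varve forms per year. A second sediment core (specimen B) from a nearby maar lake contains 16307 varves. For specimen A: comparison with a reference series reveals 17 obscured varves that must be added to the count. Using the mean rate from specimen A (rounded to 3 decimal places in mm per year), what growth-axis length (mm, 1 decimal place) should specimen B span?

Specimen A: adjusted count: 12700 + 17 = 12717 varves.
A: Extension rate ≈ 1406.5 / 12717 = 0.111 mm/yr.
B's length ≈ 0.111 × 16307 = 1810.1 mm.

1810.1 mm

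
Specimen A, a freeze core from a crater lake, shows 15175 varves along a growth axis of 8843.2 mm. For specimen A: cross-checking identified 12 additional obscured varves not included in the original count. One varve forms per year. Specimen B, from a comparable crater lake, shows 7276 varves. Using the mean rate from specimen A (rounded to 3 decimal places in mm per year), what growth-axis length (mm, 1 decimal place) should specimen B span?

Specimen A: adjusted count: 15175 + 12 = 15187 varves.
A: Mean rate = 8843.2 mm / 15187 years ≈ 0.582 mm per year.
For B, 0.582 mm/year × 7276 years = 4234.6 mm.

4234.6 mm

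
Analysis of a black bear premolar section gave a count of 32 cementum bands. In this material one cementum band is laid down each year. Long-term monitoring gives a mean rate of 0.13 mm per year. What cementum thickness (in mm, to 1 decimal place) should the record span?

The record spans 32 years at 0.13 mm per year.
32 years at 0.13 mm/year gives 0.13 × 32 = 4.2 mm.

4.2 mm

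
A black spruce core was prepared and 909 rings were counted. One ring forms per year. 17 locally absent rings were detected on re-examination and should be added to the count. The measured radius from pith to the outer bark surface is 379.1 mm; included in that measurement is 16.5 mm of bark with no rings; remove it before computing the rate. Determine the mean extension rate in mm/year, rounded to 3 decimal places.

Correcting the raw count gives 909 + 17 = 926 true rings.
Net length = 379.1 − 16.5 = 362.6 mm.
362.6 mm over 926 years gives 362.6 / 926 ≈ 0.392 mm/year.

0.392 mm/year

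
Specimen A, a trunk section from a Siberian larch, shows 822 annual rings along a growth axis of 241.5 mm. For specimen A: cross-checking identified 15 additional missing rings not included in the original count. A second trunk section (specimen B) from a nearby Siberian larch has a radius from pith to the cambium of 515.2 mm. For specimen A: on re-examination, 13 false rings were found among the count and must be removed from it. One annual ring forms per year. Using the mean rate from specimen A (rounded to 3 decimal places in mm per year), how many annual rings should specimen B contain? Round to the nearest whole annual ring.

1758 annual rings

Specimen A: adjusted count: 822 − 13 + 15 = 824 annual rings.
A: 241.5 mm over 824 years gives 241.5 / 824 ≈ 0.293 mm/yr.
B spans 515.2 / 0.293 = 1758.36 years ≈ 1758 annual rings.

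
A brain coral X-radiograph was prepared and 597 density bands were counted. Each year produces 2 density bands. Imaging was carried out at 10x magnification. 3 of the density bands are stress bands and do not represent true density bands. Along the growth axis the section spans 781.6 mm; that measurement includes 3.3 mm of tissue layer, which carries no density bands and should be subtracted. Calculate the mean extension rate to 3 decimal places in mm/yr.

Correcting the raw count gives 597 − 3 = 594 true density bands.
594 density bands at 2 per year is 594 / 2 = 297 years.
The growth record spans 781.6 − 3.3 = 778.3 mm.
778.3 mm over 297 years gives 778.3 / 297 ≈ 2.621 mm/yr.

2.621 mm/yr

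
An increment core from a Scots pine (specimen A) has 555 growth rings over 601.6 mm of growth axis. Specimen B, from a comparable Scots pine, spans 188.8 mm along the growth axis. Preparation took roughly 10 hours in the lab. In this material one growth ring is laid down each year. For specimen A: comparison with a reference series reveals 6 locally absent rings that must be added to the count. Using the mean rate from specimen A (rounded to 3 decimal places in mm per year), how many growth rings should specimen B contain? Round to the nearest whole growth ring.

Specimen A: adjusted count: 555 + 6 = 561 growth rings.
A: Mean rate = 601.6 mm / 561 years ≈ 1.072 mm/yr.
B spans 188.8 / 1.072 = 176.12 years ≈ 176 growth rings.

176 growth rings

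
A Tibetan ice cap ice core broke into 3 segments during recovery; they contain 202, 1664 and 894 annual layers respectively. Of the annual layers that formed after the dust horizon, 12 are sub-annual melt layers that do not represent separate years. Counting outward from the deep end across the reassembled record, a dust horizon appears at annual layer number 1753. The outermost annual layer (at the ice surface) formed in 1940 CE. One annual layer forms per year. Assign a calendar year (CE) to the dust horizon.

Total annual layers = 202 + 1664 + 894 = 2760.
Between annual layer 1753 and the ice surface there are 2760 − 1753 = 1007 annual layers.
Excluding 12 false annual layers: 1007 − 12 = 995.
1940 − 995 = 945 CE.

945 CE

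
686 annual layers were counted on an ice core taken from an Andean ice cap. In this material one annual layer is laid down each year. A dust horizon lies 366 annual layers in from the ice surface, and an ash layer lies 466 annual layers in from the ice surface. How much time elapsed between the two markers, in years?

466 − 366 = 100 annual layers lie between the two events.
That is 100 years at one annual layer per year.

100 years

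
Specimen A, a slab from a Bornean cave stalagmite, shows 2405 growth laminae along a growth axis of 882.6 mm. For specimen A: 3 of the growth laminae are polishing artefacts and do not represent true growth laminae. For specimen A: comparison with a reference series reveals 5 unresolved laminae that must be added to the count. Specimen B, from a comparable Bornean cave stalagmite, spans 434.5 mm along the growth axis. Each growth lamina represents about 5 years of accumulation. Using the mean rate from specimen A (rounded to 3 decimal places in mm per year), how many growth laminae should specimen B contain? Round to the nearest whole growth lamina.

Specimen A: true growth lamina count = 2405 − 3 + 5 = 2407.
Specimen A: at 5 years per growth lamina, 2407 × 5 = 12035 years.
A: Extension rate ≈ 882.6 / 12035 = 0.073 mm/yr.
For B, 434.5 / 0.073 = 5952.05 years; at 5 years per growth lamina that is 5952.05 / 5 ≈ 1190 growth laminae.

1190 growth laminae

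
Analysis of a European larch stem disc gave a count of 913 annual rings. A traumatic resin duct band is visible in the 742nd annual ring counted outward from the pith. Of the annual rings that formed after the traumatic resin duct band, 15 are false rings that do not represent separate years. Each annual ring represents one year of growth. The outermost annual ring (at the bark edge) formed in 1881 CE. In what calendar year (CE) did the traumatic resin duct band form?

1725 CE

Between annual ring 742 and the bark edge there are 913 − 742 = 171 annual rings.
Removing the 15 false annual rings leaves 171 − 15 = 156 true annual rings beyond the traumatic resin duct band.
Counting back 156 years from 1881 CE places the traumatic resin duct band in 1881 − 156 = 1725 CE.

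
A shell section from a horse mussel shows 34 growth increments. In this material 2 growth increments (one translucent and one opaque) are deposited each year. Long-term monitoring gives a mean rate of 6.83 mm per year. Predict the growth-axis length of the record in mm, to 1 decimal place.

116.1 mm

With 2 growth increments per year, 34 / 2 = 17 years.
Predicted length = 6.83 mm/year × 17 years = 116.1 mm.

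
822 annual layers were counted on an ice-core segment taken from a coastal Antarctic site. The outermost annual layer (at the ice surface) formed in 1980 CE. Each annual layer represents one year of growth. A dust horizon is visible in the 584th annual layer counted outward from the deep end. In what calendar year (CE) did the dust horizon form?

1742 CE

822 − 584 = 238 annual layers lie beyond the dust horizon toward the ice surface.
The annual layer at the ice surface is 1980 CE, so the dust horizon dates to 1980 − 238 = 1742 CE.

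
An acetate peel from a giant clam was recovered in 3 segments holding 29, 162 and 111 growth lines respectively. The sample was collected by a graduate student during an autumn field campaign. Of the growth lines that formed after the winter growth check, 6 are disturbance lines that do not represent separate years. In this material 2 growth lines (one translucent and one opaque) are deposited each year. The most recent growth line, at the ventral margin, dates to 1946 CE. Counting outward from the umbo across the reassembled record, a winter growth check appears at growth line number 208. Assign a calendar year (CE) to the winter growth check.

1902 CE

Total growth lines = 29 + 162 + 111 = 302.
Between growth line 208 and the ventral margin there are 302 − 208 = 94 growth lines.
94 − 6 false = 88 true growth lines after the winter growth check.
88 growth lines at 2 per year is 88 / 2 = 44 years.
The growth line at the ventral margin is 1946 CE, so the winter growth check dates to 1946 − 44 = 1902 CE.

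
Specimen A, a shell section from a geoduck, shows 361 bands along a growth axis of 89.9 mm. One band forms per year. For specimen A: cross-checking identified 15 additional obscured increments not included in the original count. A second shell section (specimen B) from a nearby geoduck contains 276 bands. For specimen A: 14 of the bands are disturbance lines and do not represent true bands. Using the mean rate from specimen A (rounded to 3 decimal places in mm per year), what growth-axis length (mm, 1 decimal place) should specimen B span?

Specimen A: true band count = 361 − 14 + 15 = 362.
A: Mean rate = 89.9 mm / 362 years ≈ 0.248 mm per year.
B's length ≈ 0.248 × 276 = 68.4 mm.

68.4 mm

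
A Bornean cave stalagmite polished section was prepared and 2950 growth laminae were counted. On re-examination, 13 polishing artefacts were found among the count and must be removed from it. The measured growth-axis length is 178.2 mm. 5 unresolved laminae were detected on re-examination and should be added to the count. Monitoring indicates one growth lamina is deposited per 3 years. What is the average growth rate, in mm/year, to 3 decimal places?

After corrections the count is 2950 − 13 + 5 = 2942 growth laminae.
At 3 years per growth lamina, 2942 × 3 = 8826 years.
Mean rate = 178.2 mm / 8826 years ≈ 0.020 mm/year.

0.020 mm/year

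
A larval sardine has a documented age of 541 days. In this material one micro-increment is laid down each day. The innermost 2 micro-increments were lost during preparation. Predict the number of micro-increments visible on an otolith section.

539 micro-increments

At one micro-increment per day, 541 days correspond to 541 micro-increments.
541 − 2 missed = 539 micro-increments expected in the prepared section.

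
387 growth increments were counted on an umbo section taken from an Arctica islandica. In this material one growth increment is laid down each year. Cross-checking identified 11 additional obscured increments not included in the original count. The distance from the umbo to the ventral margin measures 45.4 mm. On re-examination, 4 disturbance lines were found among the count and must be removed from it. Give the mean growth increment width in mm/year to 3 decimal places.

True growth increment count = 387 − 4 + 11 = 394.
Extension rate ≈ 45.4 / 394 = 0.115 mm/year.

0.115 mm/year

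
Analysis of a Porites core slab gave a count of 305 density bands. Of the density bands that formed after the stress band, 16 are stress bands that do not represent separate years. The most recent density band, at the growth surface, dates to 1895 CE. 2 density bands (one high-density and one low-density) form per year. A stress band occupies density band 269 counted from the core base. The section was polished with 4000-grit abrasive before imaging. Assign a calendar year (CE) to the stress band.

Between density band 269 and the growth surface there are 305 − 269 = 36 density bands.
Removing the 16 false density bands leaves 36 − 16 = 20 true density bands beyond the stress band.
20 density bands at 2 per year is 20 / 2 = 10 years.
Counting back 10 years from 1895 CE places the stress band in 1895 − 10 = 1885 CE.

1885 CE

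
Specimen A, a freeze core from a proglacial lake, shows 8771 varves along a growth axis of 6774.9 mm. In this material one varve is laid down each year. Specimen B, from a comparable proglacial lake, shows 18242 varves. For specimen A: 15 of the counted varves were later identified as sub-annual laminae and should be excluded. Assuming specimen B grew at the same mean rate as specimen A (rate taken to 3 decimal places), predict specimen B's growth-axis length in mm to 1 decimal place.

Specimen A: after corrections the count is 8771 − 15 = 8756 varves.
A: Extension rate ≈ 6774.9 / 8756 = 0.774 mm/yr.
For B, 0.774 mm/year × 18242 years = 14119.3 mm.

14119.3 mm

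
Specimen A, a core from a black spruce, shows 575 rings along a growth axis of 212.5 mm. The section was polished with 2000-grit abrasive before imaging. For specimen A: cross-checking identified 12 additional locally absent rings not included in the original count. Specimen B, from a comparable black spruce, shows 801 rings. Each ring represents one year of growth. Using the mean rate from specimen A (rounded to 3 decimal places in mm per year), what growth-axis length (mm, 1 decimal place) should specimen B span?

290.0 mm

Specimen A: adjusted count: 575 + 12 = 587 rings.
A: 212.5 mm over 587 years gives 212.5 / 587 ≈ 0.362 mm/yr.
B's length ≈ 0.362 × 801 = 290.0 mm.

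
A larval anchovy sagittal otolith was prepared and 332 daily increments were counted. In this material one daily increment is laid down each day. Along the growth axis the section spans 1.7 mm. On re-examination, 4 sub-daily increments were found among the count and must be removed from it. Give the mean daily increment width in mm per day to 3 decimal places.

0.005 mm per day

After corrections the count is 332 − 4 = 328 daily increments.
Mean rate = 1.7 mm / 328 days ≈ 0.005 mm per day.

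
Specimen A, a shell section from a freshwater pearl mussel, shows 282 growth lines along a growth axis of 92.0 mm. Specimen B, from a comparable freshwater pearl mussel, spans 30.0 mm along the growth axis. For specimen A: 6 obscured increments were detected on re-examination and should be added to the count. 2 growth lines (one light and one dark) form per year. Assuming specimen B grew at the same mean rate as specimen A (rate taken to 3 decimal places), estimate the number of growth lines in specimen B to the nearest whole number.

Specimen A: correcting the raw count gives 282 + 6 = 288 true growth lines.
Specimen A: with 2 growth lines per year, 288 / 2 = 144 years.
A: Extension rate ≈ 92.0 / 144 = 0.639 mm/year.
Specimen B: 30.0 mm / 0.639 mm per year = 46.95 years; at 2 growth lines per year that is 46.95 × 2 ≈ 94 growth lines.

94 growth lines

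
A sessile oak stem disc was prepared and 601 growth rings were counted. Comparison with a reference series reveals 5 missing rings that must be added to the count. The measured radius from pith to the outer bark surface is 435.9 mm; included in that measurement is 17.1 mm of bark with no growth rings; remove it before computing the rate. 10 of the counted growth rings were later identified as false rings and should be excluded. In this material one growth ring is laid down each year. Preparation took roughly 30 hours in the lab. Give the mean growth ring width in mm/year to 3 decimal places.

After corrections the count is 601 − 10 + 5 = 596 growth rings.
The growth record spans 435.9 − 17.1 = 418.8 mm.
Mean rate = 418.8 mm / 596 years ≈ 0.703 mm/year.

0.703 mm/year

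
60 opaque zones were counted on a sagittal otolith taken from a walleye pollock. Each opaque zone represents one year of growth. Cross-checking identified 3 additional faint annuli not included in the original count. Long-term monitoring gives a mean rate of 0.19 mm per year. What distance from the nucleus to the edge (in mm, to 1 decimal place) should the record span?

Correcting the raw count gives 60 + 3 = 63 true opaque zones.
Length ≈ 0.19 × 63 = 12.0 mm.

12.0 mm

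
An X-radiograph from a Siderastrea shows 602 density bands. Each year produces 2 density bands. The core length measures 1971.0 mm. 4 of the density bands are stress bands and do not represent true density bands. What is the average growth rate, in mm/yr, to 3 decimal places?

6.592 mm/yr

True density band count = 602 − 4 = 598.
Dividing by 2 density bands per year: 598 / 2 = 299 years.
Mean rate = 1971.0 mm / 299 years ≈ 6.592 mm/yr.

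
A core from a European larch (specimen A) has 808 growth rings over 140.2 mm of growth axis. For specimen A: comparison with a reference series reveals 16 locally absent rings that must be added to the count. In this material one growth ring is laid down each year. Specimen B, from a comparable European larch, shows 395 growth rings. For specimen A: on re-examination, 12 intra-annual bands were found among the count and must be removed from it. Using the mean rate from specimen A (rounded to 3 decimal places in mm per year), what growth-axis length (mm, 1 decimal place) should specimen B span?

Specimen A: true growth ring count = 808 − 12 + 16 = 812.
A: Extension rate ≈ 140.2 / 812 = 0.173 mm/year.
B's length ≈ 0.173 × 395 = 68.3 mm.

68.3 mm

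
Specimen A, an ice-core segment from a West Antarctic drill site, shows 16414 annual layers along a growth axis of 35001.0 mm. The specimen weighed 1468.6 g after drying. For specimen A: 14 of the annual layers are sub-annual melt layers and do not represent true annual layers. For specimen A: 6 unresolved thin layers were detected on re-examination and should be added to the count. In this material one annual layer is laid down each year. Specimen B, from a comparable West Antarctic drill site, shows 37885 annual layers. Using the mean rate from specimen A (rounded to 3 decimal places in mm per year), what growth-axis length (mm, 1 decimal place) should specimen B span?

80808.7 mm

Specimen A: after corrections the count is 16414 − 14 + 6 = 16406 annual layers.
A: 35001.0 mm over 16406 years gives 35001.0 / 16406 ≈ 2.133 mm/year.
B's length ≈ 2.133 × 37885 = 80808.7 mm.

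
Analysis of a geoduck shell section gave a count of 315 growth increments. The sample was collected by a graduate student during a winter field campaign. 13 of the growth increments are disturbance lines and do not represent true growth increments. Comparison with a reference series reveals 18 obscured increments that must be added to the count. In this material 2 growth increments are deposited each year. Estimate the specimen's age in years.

Correcting the raw count gives 315 − 13 + 18 = 320 true growth increments.
With 2 growth increments per year, 320 / 2 = 160 years.

160 yr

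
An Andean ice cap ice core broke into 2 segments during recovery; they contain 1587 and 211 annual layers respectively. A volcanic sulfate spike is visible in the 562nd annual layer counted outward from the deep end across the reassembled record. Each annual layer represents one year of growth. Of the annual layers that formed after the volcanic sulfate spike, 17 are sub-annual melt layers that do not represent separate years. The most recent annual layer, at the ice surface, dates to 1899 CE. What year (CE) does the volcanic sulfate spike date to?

680 CE

Total annual layers = 1587 + 211 = 1798.
Between annual layer 562 and the ice surface there are 1798 − 562 = 1236 annual layers.
1236 − 17 false = 1219 true annual layers after the volcanic sulfate spike.
Counting back 1219 years from 1899 CE places the volcanic sulfate spike in 1899 − 1219 = 680 CE.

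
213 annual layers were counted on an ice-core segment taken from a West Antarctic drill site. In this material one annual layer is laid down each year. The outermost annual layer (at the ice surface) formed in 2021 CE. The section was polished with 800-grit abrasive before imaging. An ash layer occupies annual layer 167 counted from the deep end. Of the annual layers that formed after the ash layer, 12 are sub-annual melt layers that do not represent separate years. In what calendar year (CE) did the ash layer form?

Between annual layer 167 and the ice surface there are 213 − 167 = 46 annual layers.
Removing the 12 false annual layers leaves 46 − 12 = 34 true annual layers beyond the ash layer.
The annual layer at the ice surface is 2021 CE, so the ash layer dates to 2021 − 34 = 1987 CE.

1987 CE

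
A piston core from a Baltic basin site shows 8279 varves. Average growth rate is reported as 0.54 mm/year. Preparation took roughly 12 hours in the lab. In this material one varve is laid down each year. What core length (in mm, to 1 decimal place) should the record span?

4470.7 mm

The record spans 8279 years at 0.54 mm per year.
Length ≈ 0.54 × 8279 = 4470.7 mm.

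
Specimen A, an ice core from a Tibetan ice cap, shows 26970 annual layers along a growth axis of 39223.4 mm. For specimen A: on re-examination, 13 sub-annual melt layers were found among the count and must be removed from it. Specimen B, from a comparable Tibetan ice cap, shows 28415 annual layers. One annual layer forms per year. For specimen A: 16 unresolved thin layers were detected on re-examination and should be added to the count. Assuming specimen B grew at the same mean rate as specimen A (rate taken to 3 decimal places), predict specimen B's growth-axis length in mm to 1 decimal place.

Specimen A: true annual layer count = 26970 − 13 + 16 = 26973.
A: 39223.4 mm over 26973 years gives 39223.4 / 26973 ≈ 1.454 mm/yr.
For B, 1.454 mm/year × 28415 years = 41315.4 mm.

41315.4 mm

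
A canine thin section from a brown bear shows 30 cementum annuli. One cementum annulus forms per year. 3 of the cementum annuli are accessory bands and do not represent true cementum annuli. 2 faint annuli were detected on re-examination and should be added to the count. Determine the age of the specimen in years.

Adjusted count: 30 − 3 + 2 = 29 cementum annuli.
One cementum annulus per year makes the duration 29 years.

29 years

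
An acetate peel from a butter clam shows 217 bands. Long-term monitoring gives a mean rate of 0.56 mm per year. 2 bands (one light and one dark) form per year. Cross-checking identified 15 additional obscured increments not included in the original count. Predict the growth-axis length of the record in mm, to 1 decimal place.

65.0 mm

True band count = 217 + 15 = 232.
Dividing by 2 bands per year: 232 / 2 = 116 years.
116 years at 0.56 mm/year gives 0.56 × 116 = 65.0 mm.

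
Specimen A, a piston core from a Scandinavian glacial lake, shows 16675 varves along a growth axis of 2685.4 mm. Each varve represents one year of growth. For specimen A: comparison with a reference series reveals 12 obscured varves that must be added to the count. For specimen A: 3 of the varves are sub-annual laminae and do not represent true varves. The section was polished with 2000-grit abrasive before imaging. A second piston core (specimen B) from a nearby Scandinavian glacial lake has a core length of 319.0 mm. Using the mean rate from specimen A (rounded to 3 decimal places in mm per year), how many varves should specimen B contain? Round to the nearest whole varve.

1981 varves

Specimen A: correcting the raw count gives 16675 − 3 + 12 = 16684 true varves.
A: 2685.4 mm over 16684 years gives 2685.4 / 16684 ≈ 0.161 mm/yr.
B spans 319.0 / 0.161 = 1981.37 years ≈ 1981 varves.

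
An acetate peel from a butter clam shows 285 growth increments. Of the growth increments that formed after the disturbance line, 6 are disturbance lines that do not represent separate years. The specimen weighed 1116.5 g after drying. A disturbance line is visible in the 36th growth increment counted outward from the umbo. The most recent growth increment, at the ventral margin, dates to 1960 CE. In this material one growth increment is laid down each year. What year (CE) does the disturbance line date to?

1717 CE

285 − 36 = 249 growth increments lie beyond the disturbance line toward the ventral margin.
249 − 6 false = 243 true growth increments after the disturbance line.
Counting back 243 years from 1960 CE places the disturbance line in 1960 − 243 = 1717 CE.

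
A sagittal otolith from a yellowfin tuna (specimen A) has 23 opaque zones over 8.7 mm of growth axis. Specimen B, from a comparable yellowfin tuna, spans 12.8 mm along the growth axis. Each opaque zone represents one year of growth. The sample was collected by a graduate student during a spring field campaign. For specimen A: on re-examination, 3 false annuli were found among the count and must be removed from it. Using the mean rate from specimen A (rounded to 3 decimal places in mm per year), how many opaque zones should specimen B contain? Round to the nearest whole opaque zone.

Specimen A: adjusted count: 23 − 3 = 20 opaque zones.
A: Extension rate ≈ 8.7 / 20 = 0.435 mm per year.
B spans 12.8 / 0.435 = 29.43 years ≈ 29 opaque zones.

29 opaque zones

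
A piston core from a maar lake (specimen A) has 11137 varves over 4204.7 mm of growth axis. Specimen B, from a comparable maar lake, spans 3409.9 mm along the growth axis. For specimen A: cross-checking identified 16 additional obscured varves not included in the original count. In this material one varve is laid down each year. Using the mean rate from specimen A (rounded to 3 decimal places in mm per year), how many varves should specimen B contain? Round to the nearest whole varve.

Specimen A: after corrections the count is 11137 + 16 = 11153 varves.
A: Mean rate = 4204.7 mm / 11153 years ≈ 0.377 mm/year.
B spans 3409.9 / 0.377 = 9044.83 years ≈ 9045 varves.

9045 varves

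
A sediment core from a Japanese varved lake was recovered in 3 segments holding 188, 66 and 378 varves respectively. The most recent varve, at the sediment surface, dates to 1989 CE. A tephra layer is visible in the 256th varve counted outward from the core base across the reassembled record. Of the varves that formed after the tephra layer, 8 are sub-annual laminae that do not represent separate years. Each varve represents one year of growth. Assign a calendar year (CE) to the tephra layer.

1621 CE

Total varves = 188 + 66 + 378 = 632.
Between varve 256 and the sediment surface there are 632 − 256 = 376 varves.
Excluding 8 false varves: 376 − 8 = 368.
The varve at the sediment surface is 1989 CE, so the tephra layer dates to 1989 − 368 = 1621 CE.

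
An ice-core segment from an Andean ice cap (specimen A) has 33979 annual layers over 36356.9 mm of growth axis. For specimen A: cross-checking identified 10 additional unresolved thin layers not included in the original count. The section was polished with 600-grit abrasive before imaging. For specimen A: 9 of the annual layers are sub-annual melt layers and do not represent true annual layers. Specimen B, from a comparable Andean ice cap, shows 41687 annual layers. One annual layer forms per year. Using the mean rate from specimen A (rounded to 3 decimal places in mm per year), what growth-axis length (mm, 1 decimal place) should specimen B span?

Specimen A: adjusted count: 33979 − 9 + 10 = 33980 annual layers.
A: 36356.9 mm over 33980 years gives 36356.9 / 33980 ≈ 1.070 mm per year.
B's length ≈ 1.070 × 41687 = 44605.1 mm.

44605.1 mm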